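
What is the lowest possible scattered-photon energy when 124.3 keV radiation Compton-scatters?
83.6193 keV (at θ = 180°)

The scattered photon has minimum energy when its wavelength is maximum, i.e., when the Compton shift Δλ = λ_C(1 − cos θ) is maximum. This occurs at θ = 180° (backscattering), giving Δλ_max = 2λ_C = 4.8526 pm.

Initial wavelength: λ₀ = hc/E₀ = 9.9746 pm
Maximum final wavelength: λ'_max = λ₀ + 2λ_C = 9.9746 + 4.8526 = 14.8272 pm
Minimum final energy: E'_min = hc/λ'_max = 83.6193 keV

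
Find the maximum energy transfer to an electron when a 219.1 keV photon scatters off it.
101.1480 keV

Maximum energy transfer occurs at θ = 180° (backscattering).

Initial photon: E₀ = 219.1 keV → λ₀ = 5.6588 pm

Maximum Compton shift (at 180°):
Δλ_max = 2λ_C = 2 × 2.4263 = 4.8526 pm

Final wavelength:
λ' = 5.6588 + 4.8526 = 10.5114 pm

Minimum photon energy (maximum energy to electron):
E'_min = hc/λ' = 117.9520 keV

Maximum electron kinetic energy:
K_max = E₀ - E'_min = 219.1000 - 117.9520 = 101.1480 keV

(Intermediate values are shown rounded; full precision is carried through to the final answer.)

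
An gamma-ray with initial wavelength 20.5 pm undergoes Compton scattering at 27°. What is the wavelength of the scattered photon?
20.7645 pm

Using the Compton scattering formula:
λ' = λ + Δλ = λ + λ_C(1 - cos θ)

Given:
- Initial wavelength λ = 20.5 pm
- Scattering angle θ = 27°
- Compton wavelength λ_C ≈ 2.4263 pm

Calculate the shift:
Δλ = 2.4263 × (1 - cos(27°))
Δλ = 2.4263 × 0.1090
Δλ = 0.2645 pm

Final wavelength:
λ' = 20.5 + 0.2645 = 20.7645 pm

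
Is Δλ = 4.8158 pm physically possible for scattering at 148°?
No, inconsistent

Calculate the expected shift for θ = 148°:

Δλ_expected = λ_C(1 - cos(148°))
Δλ_expected = 2.4263 × (1 - cos(148°))
Δλ_expected = 2.4263 × 1.8480
Δλ_expected = 4.4839 pm

Given shift: 4.8158 pm
Expected shift: 4.4839 pm
Difference: 0.3318 pm

The values do not match. The given shift corresponds to θ ≈ 170.0°, not 148°.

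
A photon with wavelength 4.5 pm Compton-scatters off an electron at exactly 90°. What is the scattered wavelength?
6.9263 pm

Using the Compton formula: λ' = λ + λ_C(1 − cos θ)

For θ = 90°, cos θ = 0 (exact) = 0.0000, so:
1 − cos 90° = 1 − (0) = 1.0000

Δλ = λ_C × 1.0000 = 2.4263 × 1.0000 = 2.4263 pm

λ' = 4.5 + 2.4263 = 6.9263 pm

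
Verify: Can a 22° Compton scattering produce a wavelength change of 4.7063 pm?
No, inconsistent

Calculate the expected shift for θ = 22°:

Δλ_expected = λ_C(1 - cos(22°))
Δλ_expected = 2.4263 × (1 - cos(22°))
Δλ_expected = 2.4263 × 0.0728
Δλ_expected = 0.1767 pm

Given shift: 4.7063 pm
Expected shift: 0.1767 pm
Difference: 4.5296 pm

The values do not match. The given shift corresponds to θ ≈ 160.0°, not 22°.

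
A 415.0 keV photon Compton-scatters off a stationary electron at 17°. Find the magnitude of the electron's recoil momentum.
6.4878e-23 kg·m/s

The electron is initially at rest, so by conservation of momentum:
p⃗_e = p⃗₀ − p⃗'  (incident photon momentum minus scattered photon momentum)

Photon momentum magnitudes (p = h/λ = E/c):
λ₀ = hc/E₀ = 2.9876 pm → p₀ = h/λ₀ = 2.2179e-22 kg·m/s
Δλ = λ_C(1 − cos 17°) = 0.1060 pm
λ' = 3.0936 pm → p' = h/λ' = 2.1419e-22 kg·m/s

The scattered photon makes angle θ = 17° with the incident direction, so by the law of cosines:
|p⃗_e|² = p₀² + p'² − 2p₀p'cos θ
|p⃗_e|² = (2.2179e-22)² + (2.1419e-22)² − 2·2.2179e-22·2.1419e-22·cos(17°)
|p⃗_e| = 6.4878e-23 kg·m/s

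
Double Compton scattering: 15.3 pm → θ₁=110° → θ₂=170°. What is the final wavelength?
23.3719 pm

Apply Compton shift twice:

First scattering at θ₁ = 110°:
Δλ₁ = λ_C(1 - cos(110°))
Δλ₁ = 2.4263 × 1.3420
Δλ₁ = 3.2562 pm

After first scattering:
λ₁ = 15.3 + 3.2562 = 18.5562 pm

Second scattering at θ₂ = 170°:
Δλ₂ = λ_C(1 - cos(170°))
Δλ₂ = 2.4263 × 1.9848
Δλ₂ = 4.8158 pm

Final wavelength:
λ₂ = 18.5562 + 4.8158 = 23.3719 pm

Total shift: Δλ_total = 3.2562 + 4.8158 = 8.0719 pm

(Intermediate values are shown rounded; full precision is carried through to the final answer.)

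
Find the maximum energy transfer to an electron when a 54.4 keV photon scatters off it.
9.5494 keV

Maximum energy transfer occurs at θ = 180° (backscattering).

Initial photon: E₀ = 54.4 keV → λ₀ = 22.7912 pm

Maximum Compton shift (at 180°):
Δλ_max = 2λ_C = 2 × 2.4263 = 4.8526 pm

Final wavelength:
λ' = 22.7912 + 4.8526 = 27.6438 pm

Minimum photon energy (maximum energy to electron):
E'_min = hc/λ' = 44.8506 keV

Maximum electron kinetic energy:
K_max = E₀ - E'_min = 54.4000 - 44.8506 = 9.5494 keV

(Intermediate values are shown rounded; full precision is carried through to the final answer.)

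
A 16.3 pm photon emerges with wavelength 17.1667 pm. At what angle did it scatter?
50.00°

First find the wavelength shift:
Δλ = λ' - λ = 17.1667 - 16.3 = 0.8667 pm

Using Δλ = λ_C(1 - cos θ), with λ_C = h/(m_e·c) ≈ 2.42631024 pm:
cos θ = 1 - Δλ/λ_C
cos θ = 1 - 0.8667/2.42631024
cos θ = 0.642791

θ = arccos(0.642791)
θ = 50.00°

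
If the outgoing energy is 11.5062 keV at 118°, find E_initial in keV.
11.8999 keV

Convert final energy to wavelength (hc ≈ 1239.842 keV·pm):
λ' = hc/E' = 1239.842 / 11.5062 = 107.7543 pm

Calculate the Compton shift:
Δλ = λ_C(1 - cos(118°))
Δλ = 2.4263 × (1 - cos(118°))
Δλ = 3.5654 pm

Initial wavelength:
λ = λ' - Δλ = 107.7543 - 3.5654 = 104.1889 pm

Initial energy:
E = hc/λ = 1239.842 / 104.1889 = 11.8999 keV

(Intermediate values are shown rounded; full precision is carried through to the final answer.)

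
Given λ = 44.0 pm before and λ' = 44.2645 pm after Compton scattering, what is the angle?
27.00°

First find the wavelength shift:
Δλ = λ' - λ = 44.2645 - 44.0 = 0.2645 pm

Using Δλ = λ_C(1 - cos θ), with λ_C = h/(m_e·c) ≈ 2.42631024 pm:
cos θ = 1 - Δλ/λ_C
cos θ = 1 - 0.2645/2.42631024
cos θ = 0.890987

θ = arccos(0.890987)
θ = 27.00°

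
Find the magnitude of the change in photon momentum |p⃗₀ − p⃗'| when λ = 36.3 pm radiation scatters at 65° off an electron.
1.9259e-23 kg·m/s

Photon momentum magnitude is p = h/λ.

Initial momentum:
p₀ = h/λ = 6.6261e-34/3.6300e-11 = 1.8254e-23 kg·m/s

After scattering:
λ' = λ + Δλ = 36.3 + 1.4009 = 37.7009 pm
p' = h/λ' = 6.6261e-34/3.7701e-11 = 1.7575e-23 kg·m/s

Momentum is a vector; the scattered photon's direction makes angle θ = 65° with the incident direction. The magnitude of the vector change Δp⃗ = p⃗₀ − p⃗' is found from the law of cosines:
|Δp⃗|² = p₀² + p'² − 2p₀p'cos θ
|Δp⃗|² = (1.8254e-23)² + (1.7575e-23)² − 2·1.8254e-23·1.7575e-23·cos(65°)
|Δp⃗| = 1.9259e-23 kg·m/s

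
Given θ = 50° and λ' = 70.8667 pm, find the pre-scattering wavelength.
70.0000 pm

From λ' = λ + Δλ, we have λ = λ' - Δλ

First calculate the Compton shift:
Δλ = λ_C(1 - cos θ)
Δλ = 2.4263 × (1 - cos(50°))
Δλ = 2.4263 × 0.3572
Δλ = 0.8667 pm

Initial wavelength:
λ = λ' - Δλ
λ = 70.8667 - 0.8667
λ = 70.0000 pm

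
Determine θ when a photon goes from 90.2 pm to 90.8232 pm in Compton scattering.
42.00°

First find the wavelength shift:
Δλ = λ' - λ = 90.8232 - 90.2 = 0.6232 pm

Using Δλ = λ_C(1 - cos θ), with λ_C = h/(m_e·c) ≈ 2.42631024 pm:
cos θ = 1 - Δλ/λ_C
cos θ = 1 - 0.6232/2.42631024
cos θ = 0.743149

θ = arccos(0.743149)
θ = 42.00°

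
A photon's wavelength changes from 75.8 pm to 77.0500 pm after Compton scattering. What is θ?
61.00°

First find the wavelength shift:
Δλ = λ' - λ = 77.0500 - 75.8 = 1.2500 pm

Using Δλ = λ_C(1 - cos θ), with λ_C = h/(m_e·c) ≈ 2.42631024 pm:
cos θ = 1 - Δλ/λ_C
cos θ = 1 - 1.2500/2.42631024
cos θ = 0.484814

θ = arccos(0.484814)
θ = 61.00°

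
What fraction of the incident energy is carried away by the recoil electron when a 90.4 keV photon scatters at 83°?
0.1345 (or 13.45%)

Calculate initial and final photon energies:

Initial: E₀ = 90.4 keV → λ₀ = 13.7151 pm
Compton shift: Δλ = 2.1306 pm
Final wavelength: λ' = 15.8457 pm
Final energy: E' = 78.2448 keV

Fractional energy loss:
(E₀ - E')/E₀ = (90.4000 - 78.2448)/90.4000
= 12.1552/90.4000
= 0.1345
= 13.45%

(Intermediate values are shown rounded; full precision is carried through to the final answer.)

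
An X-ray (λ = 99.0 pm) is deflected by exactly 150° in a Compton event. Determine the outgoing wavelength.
103.5276 pm

Using the Compton formula: λ' = λ + λ_C(1 − cos θ)

For θ = 150°, cos θ = -√3/2 (exact) ≈ -0.8660, so:
1 − cos 150° = 1 − (-√3/2) ≈ 1.8660

Δλ = λ_C × 1.8660 = 2.4263 × 1.8660 = 4.5276 pm

λ' = 99.0 + 4.5276 = 103.5276 pm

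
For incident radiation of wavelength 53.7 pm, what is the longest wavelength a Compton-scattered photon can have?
58.5526 pm (at θ = 180°)

The Compton shift is Δλ = λ_C(1 − cos θ).

Since cos θ ranges from −1 to 1, the factor (1 − cos θ) ranges from 0 to 2; the maximum shift occurs at θ = 180° (backscattering):
Δλ_max = 2λ_C = 2 × 2.4263 pm = 4.8526 pm

Maximum scattered wavelength:
λ'_max = λ₀ + Δλ_max = 53.7 + 4.8526 = 58.5526 pm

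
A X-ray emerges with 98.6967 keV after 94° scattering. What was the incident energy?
124.3999 keV

Convert final energy to wavelength (hc ≈ 1239.842 keV·pm):
λ' = hc/E' = 1239.842 / 98.6967 = 12.5621 pm

Calculate the Compton shift:
Δλ = λ_C(1 - cos(94°))
Δλ = 2.4263 × (1 - cos(94°))
Δλ = 2.5956 pm

Initial wavelength:
λ = λ' - Δλ = 12.5621 - 2.5956 = 9.9666 pm

Initial energy:
E = hc/λ = 1239.842 / 9.9666 = 124.3999 keV

(Intermediate values are shown rounded; full precision is carried through to the final answer.)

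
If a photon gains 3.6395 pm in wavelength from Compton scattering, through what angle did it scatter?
120.00°

From the Compton formula Δλ = λ_C(1 - cos θ), we can solve for θ:

cos θ = 1 - Δλ/λ_C

Given:
- Δλ = 3.6395 pm
- λ_C = h/(m_e·c) ≈ 2.42631024 pm

cos θ = 1 - 3.6395/2.42631024
cos θ = 1 - 1.500014
cos θ = -0.500014

θ = arccos(-0.500014)
θ = 120.00°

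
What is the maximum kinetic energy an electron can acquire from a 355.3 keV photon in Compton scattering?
206.6768 keV

Maximum energy transfer occurs at θ = 180° (backscattering).

Initial photon: E₀ = 355.3 keV → λ₀ = 3.4896 pm

Maximum Compton shift (at 180°):
Δλ_max = 2λ_C = 2 × 2.4263 = 4.8526 pm

Final wavelength:
λ' = 3.4896 + 4.8526 = 8.3422 pm

Minimum photon energy (maximum energy to electron):
E'_min = hc/λ' = 148.6232 keV

Maximum electron kinetic energy:
K_max = E₀ - E'_min = 355.3000 - 148.6232 = 206.6768 keV

(Intermediate values are shown rounded; full precision is carried through to the final answer.)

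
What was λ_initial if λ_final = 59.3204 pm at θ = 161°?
54.6000 pm

From λ' = λ + Δλ, we have λ = λ' - Δλ

First calculate the Compton shift:
Δλ = λ_C(1 - cos θ)
Δλ = 2.4263 × (1 - cos(161°))
Δλ = 2.4263 × 1.9455
Δλ = 4.7204 pm

Initial wavelength:
λ = λ' - Δλ
λ = 59.3204 - 4.7204
λ = 54.6000 pm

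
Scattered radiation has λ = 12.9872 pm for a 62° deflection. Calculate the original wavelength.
11.7000 pm

From λ' = λ + Δλ, we have λ = λ' - Δλ

First calculate the Compton shift:
Δλ = λ_C(1 - cos θ)
Δλ = 2.4263 × (1 - cos(62°))
Δλ = 2.4263 × 0.5305
Δλ = 1.2872 pm

Initial wavelength:
λ = λ' - Δλ
λ = 12.9872 - 1.2872
λ = 11.7000 pm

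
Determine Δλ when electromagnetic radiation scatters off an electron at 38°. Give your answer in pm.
0.5144 pm

Using the Compton scattering formula:
Δλ = λ_C(1 - cos θ)

where λ_C = h/(m_e·c) ≈ 2.4263 pm is the Compton wavelength of an electron.

For θ = 38°:
cos(38°) = 0.7880
1 - cos(38°) = 0.2120

Δλ = 2.4263 × 0.2120
Δλ = 0.5144 pm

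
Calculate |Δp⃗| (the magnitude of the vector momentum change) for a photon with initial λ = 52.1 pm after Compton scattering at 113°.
2.0570e-23 kg·m/s

Photon momentum magnitude is p = h/λ.

Initial momentum:
p₀ = h/λ = 6.6261e-34/5.2100e-11 = 1.2718e-23 kg·m/s

After scattering:
λ' = λ + Δλ = 52.1 + 3.3743 = 55.4743 pm
p' = h/λ' = 6.6261e-34/5.5474e-11 = 1.1944e-23 kg·m/s

Momentum is a vector; the scattered photon's direction makes angle θ = 113° with the incident direction. The magnitude of the vector change Δp⃗ = p⃗₀ − p⃗' is found from the law of cosines:
|Δp⃗|² = p₀² + p'² − 2p₀p'cos θ
|Δp⃗|² = (1.2718e-23)² + (1.1944e-23)² − 2·1.2718e-23·1.1944e-23·cos(113°)
|Δp⃗| = 2.0570e-23 kg·m/s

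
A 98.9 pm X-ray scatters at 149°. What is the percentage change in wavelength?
4.5562%

Calculate the Compton shift:
Δλ = λ_C(1 - cos(149°))
Δλ = 2.4263 × (1 - cos(149°))
Δλ = 2.4263 × 1.8572
Δλ = 4.5061 pm

Percentage change:
(Δλ/λ₀) × 100 = (4.5061/98.9) × 100
= 4.5562%

(Intermediate values are shown rounded; full precision is carried through to the final answer.)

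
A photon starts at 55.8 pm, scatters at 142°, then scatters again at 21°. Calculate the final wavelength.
60.2994 pm

Apply Compton shift twice:

First scattering at θ₁ = 142°:
Δλ₁ = λ_C(1 - cos(142°))
Δλ₁ = 2.4263 × 1.7880
Δλ₁ = 4.3383 pm

After first scattering:
λ₁ = 55.8 + 4.3383 = 60.1383 pm

Second scattering at θ₂ = 21°:
Δλ₂ = λ_C(1 - cos(21°))
Δλ₂ = 2.4263 × 0.0664
Δλ₂ = 0.1612 pm

Final wavelength:
λ₂ = 60.1383 + 0.1612 = 60.2994 pm

Total shift: Δλ_total = 4.3383 + 0.1612 = 4.4994 pm

(Intermediate values are shown rounded; full precision is carried through to the final answer.)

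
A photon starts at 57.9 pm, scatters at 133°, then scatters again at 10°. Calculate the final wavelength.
62.0179 pm

Apply Compton shift twice:

First scattering at θ₁ = 133°:
Δλ₁ = λ_C(1 - cos(133°))
Δλ₁ = 2.4263 × 1.6820
Δλ₁ = 4.0810 pm

After first scattering:
λ₁ = 57.9 + 4.0810 = 61.9810 pm

Second scattering at θ₂ = 10°:
Δλ₂ = λ_C(1 - cos(10°))
Δλ₂ = 2.4263 × 0.0152
Δλ₂ = 0.0369 pm

Final wavelength:
λ₂ = 61.9810 + 0.0369 = 62.0179 pm

Total shift: Δλ_total = 4.0810 + 0.0369 = 4.1179 pm

(Intermediate values are shown rounded; full precision is carried through to the final answer.)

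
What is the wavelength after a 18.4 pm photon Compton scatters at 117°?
21.9278 pm

Using the Compton scattering formula:
λ' = λ + Δλ = λ + λ_C(1 - cos θ)

Given:
- Initial wavelength λ = 18.4 pm
- Scattering angle θ = 117°
- Compton wavelength λ_C ≈ 2.4263 pm

Calculate the shift:
Δλ = 2.4263 × (1 - cos(117°))
Δλ = 2.4263 × 1.4540
Δλ = 3.5278 pm

Final wavelength:
λ' = 18.4 + 3.5278 = 21.9278 pm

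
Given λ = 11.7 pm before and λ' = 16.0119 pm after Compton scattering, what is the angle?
141.00°

First find the wavelength shift:
Δλ = λ' - λ = 16.0119 - 11.7 = 4.3119 pm

Using Δλ = λ_C(1 - cos θ), with λ_C = h/(m_e·c) ≈ 2.42631024 pm:
cos θ = 1 - Δλ/λ_C
cos θ = 1 - 4.3119/2.42631024
cos θ = -0.777143

θ = arccos(-0.777143)
θ = 141.00°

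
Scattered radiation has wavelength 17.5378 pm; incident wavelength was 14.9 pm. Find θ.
95.00°

First find the wavelength shift:
Δλ = λ' - λ = 17.5378 - 14.9 = 2.6378 pm

Using Δλ = λ_C(1 - cos θ), with λ_C = h/(m_e·c) ≈ 2.42631024 pm:
cos θ = 1 - Δλ/λ_C
cos θ = 1 - 2.6378/2.42631024
cos θ = -0.087165

θ = arccos(-0.087165)
θ = 95.00°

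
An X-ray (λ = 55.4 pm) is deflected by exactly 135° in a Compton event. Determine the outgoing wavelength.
59.5420 pm

Using the Compton formula: λ' = λ + λ_C(1 − cos θ)

For θ = 135°, cos θ = -√2/2 (exact) ≈ -0.7071, so:
1 − cos 135° = 1 − (-√2/2) ≈ 1.7071

Δλ = λ_C × 1.7071 = 2.4263 × 1.7071 = 4.1420 pm

λ' = 55.4 + 4.1420 = 59.5420 pm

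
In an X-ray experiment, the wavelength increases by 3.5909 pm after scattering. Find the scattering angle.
118.68°

From the Compton formula Δλ = λ_C(1 - cos θ), we can solve for θ:

cos θ = 1 - Δλ/λ_C

Given:
- Δλ = 3.5909 pm
- λ_C = h/(m_e·c) ≈ 2.42631024 pm

cos θ = 1 - 3.5909/2.42631024
cos θ = 1 - 1.479984
cos θ = -0.479984

θ = arccos(-0.479984)
θ = 118.68°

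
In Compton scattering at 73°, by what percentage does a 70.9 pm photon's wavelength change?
2.4216%

Calculate the Compton shift:
Δλ = λ_C(1 - cos(73°))
Δλ = 2.4263 × (1 - cos(73°))
Δλ = 2.4263 × 0.7076
Δλ = 1.7169 pm

Percentage change:
(Δλ/λ₀) × 100 = (1.7169/70.9) × 100
= 2.4216%

(Intermediate values are shown rounded; full precision is carried through to the final answer.)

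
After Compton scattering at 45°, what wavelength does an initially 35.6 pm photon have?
36.3106 pm

Using the Compton formula: λ' = λ + λ_C(1 − cos θ)

For θ = 45°, cos θ = √2/2 (exact) ≈ 0.7071, so:
1 − cos 45° = 1 − (√2/2) ≈ 0.2929

Δλ = λ_C × 0.2929 = 2.4263 × 0.2929 = 0.7106 pm

λ' = 35.6 + 0.7106 = 36.3106 pm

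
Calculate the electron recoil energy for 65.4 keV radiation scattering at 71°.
5.1966 keV

By energy conservation: K_e = E_initial - E_final

First find the scattered photon energy:
Initial wavelength: λ = hc/E = 18.9578 pm
Compton shift: Δλ = λ_C(1 - cos(71°)) = 1.6364 pm
Final wavelength: λ' = 18.9578 + 1.6364 = 20.5942 pm
Final photon energy: E' = hc/λ' = 60.2034 keV

Electron kinetic energy:
K_e = E - E' = 65.4000 - 60.2034 = 5.1966 keV

(Intermediate values are shown rounded; full precision is carried through to the final answer.)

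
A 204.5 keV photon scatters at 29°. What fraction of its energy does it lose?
0.0478 (or 4.78%)

Calculate initial and final photon energies:

Initial: E₀ = 204.5 keV → λ₀ = 6.0628 pm
Compton shift: Δλ = 0.3042 pm
Final wavelength: λ' = 6.3670 pm
Final energy: E' = 194.7291 keV

Fractional energy loss:
(E₀ - E')/E₀ = (204.5000 - 194.7291)/204.5000
= 9.7709/204.5000
= 0.0478
= 4.78%

(Intermediate values are shown rounded; full precision is carried through to the final answer.)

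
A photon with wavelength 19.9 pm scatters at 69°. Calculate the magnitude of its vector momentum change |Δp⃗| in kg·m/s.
3.6405e-23 kg·m/s

Photon momentum magnitude is p = h/λ.

Initial momentum:
p₀ = h/λ = 6.6261e-34/1.9900e-11 = 3.3297e-23 kg·m/s

After scattering:
λ' = λ + Δλ = 19.9 + 1.5568 = 21.4568 pm
p' = h/λ' = 6.6261e-34/2.1457e-11 = 3.0881e-23 kg·m/s

Momentum is a vector; the scattered photon's direction makes angle θ = 69° with the incident direction. The magnitude of the vector change Δp⃗ = p⃗₀ − p⃗' is found from the law of cosines:
|Δp⃗|² = p₀² + p'² − 2p₀p'cos θ
|Δp⃗|² = (3.3297e-23)² + (3.0881e-23)² − 2·3.3297e-23·3.0881e-23·cos(69°)
|Δp⃗| = 3.6405e-23 kg·m/s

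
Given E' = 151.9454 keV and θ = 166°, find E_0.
366.8999 keV

Convert final energy to wavelength (hc ≈ 1239.842 keV·pm):
λ' = hc/E' = 1239.842 / 151.9454 = 8.1598 pm

Calculate the Compton shift:
Δλ = λ_C(1 - cos(166°))
Δλ = 2.4263 × (1 - cos(166°))
Δλ = 4.7805 pm

Initial wavelength:
λ = λ' - Δλ = 8.1598 - 4.7805 = 3.3792 pm

Initial energy:
E = hc/λ = 1239.842 / 3.3792 = 366.8999 keV

(Intermediate values are shown rounded; full precision is carried through to the final answer.)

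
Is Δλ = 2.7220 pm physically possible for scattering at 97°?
Yes, consistent

Calculate the expected shift for θ = 97°:

Δλ_expected = λ_C(1 - cos(97°))
Δλ_expected = 2.4263 × (1 - cos(97°))
Δλ_expected = 2.4263 × 1.1219
Δλ_expected = 2.7220 pm

Given shift: 2.7220 pm
Expected shift: 2.7220 pm
Difference: 0.0000 pm

The values match. This is consistent with Compton scattering at the stated angle.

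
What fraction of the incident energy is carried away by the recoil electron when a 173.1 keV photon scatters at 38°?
0.0670 (or 6.70%)

Calculate initial and final photon energies:

Initial: E₀ = 173.1 keV → λ₀ = 7.1626 pm
Compton shift: Δλ = 0.5144 pm
Final wavelength: λ' = 7.6769 pm
Final energy: E' = 161.5024 keV

Fractional energy loss:
(E₀ - E')/E₀ = (173.1000 - 161.5024)/173.1000
= 11.5976/173.1000
= 0.0670
= 6.70%

(Intermediate values are shown rounded; full precision is carried through to the final answer.)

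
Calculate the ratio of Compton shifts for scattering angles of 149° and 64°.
149° produces the larger shift by a factor of 3.307

Calculate both shifts using Δλ = λ_C(1 - cos θ):

For θ₁ = 64°:
Δλ₁ = 2.4263 × (1 - cos(64°))
Δλ₁ = 2.4263 × 0.5616
Δλ₁ = 1.3627 pm

For θ₂ = 149°:
Δλ₂ = 2.4263 × (1 - cos(149°))
Δλ₂ = 2.4263 × 1.8572
Δλ₂ = 4.5061 pm

The 149° angle produces the larger shift.
Ratio: 4.5061/1.3627 = 3.307

(Intermediate values are shown rounded; full precision is carried through to the final answer.)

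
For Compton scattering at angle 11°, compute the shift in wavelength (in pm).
0.0446 pm

Using the Compton scattering formula:
Δλ = λ_C(1 - cos θ)

where λ_C = h/(m_e·c) ≈ 2.4263 pm is the Compton wavelength of an electron.

For θ = 11°:
cos(11°) = 0.9816
1 - cos(11°) = 0.0184

Δλ = 2.4263 × 0.0184
Δλ = 0.0446 pm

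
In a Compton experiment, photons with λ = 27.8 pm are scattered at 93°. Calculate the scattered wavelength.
30.3533 pm

Using the Compton scattering formula:
λ' = λ + Δλ = λ + λ_C(1 - cos θ)

Given:
- Initial wavelength λ = 27.8 pm
- Scattering angle θ = 93°
- Compton wavelength λ_C ≈ 2.4263 pm

Calculate the shift:
Δλ = 2.4263 × (1 - cos(93°))
Δλ = 2.4263 × 1.0523
Δλ = 2.5533 pm

Final wavelength:
λ' = 27.8 + 2.5533 = 30.3533 pm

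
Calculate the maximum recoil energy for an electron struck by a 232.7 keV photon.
110.9163 keV

Maximum energy transfer occurs at θ = 180° (backscattering).

Initial photon: E₀ = 232.7 keV → λ₀ = 5.3281 pm

Maximum Compton shift (at 180°):
Δλ_max = 2λ_C = 2 × 2.4263 = 4.8526 pm

Final wavelength:
λ' = 5.3281 + 4.8526 = 10.1807 pm

Minimum photon energy (maximum energy to electron):
E'_min = hc/λ' = 121.7837 keV

Maximum electron kinetic energy:
K_max = E₀ - E'_min = 232.7000 - 121.7837 = 110.9163 keV

(Intermediate values are shown rounded; full precision is carried through to the final answer.)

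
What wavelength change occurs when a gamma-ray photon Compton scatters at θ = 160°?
4.7063 pm

Using the Compton scattering formula:
Δλ = λ_C(1 - cos θ)

where λ_C = h/(m_e·c) ≈ 2.4263 pm is the Compton wavelength of an electron.

For θ = 160°:
cos(160°) = -0.9397
1 - cos(160°) = 1.9397

Δλ = 2.4263 × 1.9397
Δλ = 4.7063 pm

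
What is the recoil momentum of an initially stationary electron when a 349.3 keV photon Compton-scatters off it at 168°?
2.6482e-22 kg·m/s

The electron is initially at rest, so by conservation of momentum:
p⃗_e = p⃗₀ − p⃗'  (incident photon momentum minus scattered photon momentum)

Photon momentum magnitudes (p = h/λ = E/c):
λ₀ = hc/E₀ = 3.5495 pm → p₀ = h/λ₀ = 1.8668e-22 kg·m/s
Δλ = λ_C(1 − cos 168°) = 4.7996 pm
λ' = 8.3491 pm → p' = h/λ' = 7.9363e-23 kg·m/s

The scattered photon makes angle θ = 168° with the incident direction, so by the law of cosines:
|p⃗_e|² = p₀² + p'² − 2p₀p'cos θ
|p⃗_e|² = (1.8668e-22)² + (7.9363e-23)² − 2·1.8668e-22·7.9363e-23·cos(168°)
|p⃗_e| = 2.6482e-22 kg·m/s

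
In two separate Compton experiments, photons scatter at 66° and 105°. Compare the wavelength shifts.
105° produces the larger shift by a factor of 2.122

Calculate both shifts using Δλ = λ_C(1 - cos θ):

For θ₁ = 66°:
Δλ₁ = 2.4263 × (1 - cos(66°))
Δλ₁ = 2.4263 × 0.5933
Δλ₁ = 1.4394 pm

For θ₂ = 105°:
Δλ₂ = 2.4263 × (1 - cos(105°))
Δλ₂ = 2.4263 × 1.2588
Δλ₂ = 3.0543 pm

The 105° angle produces the larger shift.
Ratio: 3.0543/1.4394 = 2.122

(Intermediate values are shown rounded; full precision is carried through to the final answer.)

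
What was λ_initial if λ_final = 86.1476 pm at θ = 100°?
83.3000 pm

From λ' = λ + Δλ, we have λ = λ' - Δλ

First calculate the Compton shift:
Δλ = λ_C(1 - cos θ)
Δλ = 2.4263 × (1 - cos(100°))
Δλ = 2.4263 × 1.1736
Δλ = 2.8476 pm

Initial wavelength:
λ = λ' - Δλ
λ = 86.1476 - 2.8476
λ = 83.3000 pm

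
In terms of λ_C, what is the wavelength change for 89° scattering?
0.9825 λ_C

The Compton shift formula is:
Δλ = λ_C(1 - cos θ)

Dividing both sides by λ_C:
Δλ/λ_C = 1 - cos θ

For θ = 89°:
Δλ/λ_C = 1 - cos(89°)
Δλ/λ_C = 1 - 0.0175
Δλ/λ_C = 0.9825

This means the shift is 0.9825 × λ_C = 2.3840 pm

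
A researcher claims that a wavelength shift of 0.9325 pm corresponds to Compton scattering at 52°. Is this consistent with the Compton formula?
Yes, consistent

Calculate the expected shift for θ = 52°:

Δλ_expected = λ_C(1 - cos(52°))
Δλ_expected = 2.4263 × (1 - cos(52°))
Δλ_expected = 2.4263 × 0.3843
Δλ_expected = 0.9325 pm

Given shift: 0.9325 pm
Expected shift: 0.9325 pm
Difference: 0.0000 pm

The values match. This is consistent with Compton scattering at the stated angle.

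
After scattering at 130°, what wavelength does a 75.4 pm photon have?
79.3859 pm

Using the Compton scattering formula:
λ' = λ + Δλ = λ + λ_C(1 - cos θ)

Given:
- Initial wavelength λ = 75.4 pm
- Scattering angle θ = 130°
- Compton wavelength λ_C ≈ 2.4263 pm

Calculate the shift:
Δλ = 2.4263 × (1 - cos(130°))
Δλ = 2.4263 × 1.6428
Δλ = 3.9859 pm

Final wavelength:
λ' = 75.4 + 3.9859 = 79.3859 pm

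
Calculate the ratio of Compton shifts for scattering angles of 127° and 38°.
127° produces the larger shift by a factor of 7.556

Calculate both shifts using Δλ = λ_C(1 - cos θ):

For θ₁ = 38°:
Δλ₁ = 2.4263 × (1 - cos(38°))
Δλ₁ = 2.4263 × 0.2120
Δλ₁ = 0.5144 pm

For θ₂ = 127°:
Δλ₂ = 2.4263 × (1 - cos(127°))
Δλ₂ = 2.4263 × 1.6018
Δλ₂ = 3.8865 pm

The 127° angle produces the larger shift.
Ratio: 3.8865/0.5144 = 7.556

(Intermediate values are shown rounded; full precision is carried through to the final answer.)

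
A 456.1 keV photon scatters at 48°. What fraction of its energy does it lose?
0.2280 (or 22.80%)

Calculate initial and final photon energies:

Initial: E₀ = 456.1 keV → λ₀ = 2.7184 pm
Compton shift: Δλ = 0.8028 pm
Final wavelength: λ' = 3.5211 pm
Final energy: E' = 352.1131 keV

Fractional energy loss:
(E₀ - E')/E₀ = (456.1000 - 352.1131)/456.1000
= 103.9869/456.1000
= 0.2280
= 22.80%

(Intermediate values are shown rounded; full precision is carried through to the final answer.)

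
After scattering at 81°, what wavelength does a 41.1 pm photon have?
43.1468 pm

Using the Compton scattering formula:
λ' = λ + Δλ = λ + λ_C(1 - cos θ)

Given:
- Initial wavelength λ = 41.1 pm
- Scattering angle θ = 81°
- Compton wavelength λ_C ≈ 2.4263 pm

Calculate the shift:
Δλ = 2.4263 × (1 - cos(81°))
Δλ = 2.4263 × 0.8436
Δλ = 2.0468 pm

Final wavelength:
λ' = 41.1 + 2.0468 = 43.1468 pm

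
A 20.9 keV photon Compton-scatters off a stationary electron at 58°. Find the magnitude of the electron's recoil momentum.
1.0730e-23 kg·m/s

The electron is initially at rest, so by conservation of momentum:
p⃗_e = p⃗₀ − p⃗'  (incident photon momentum minus scattered photon momentum)

Photon momentum magnitudes (p = h/λ = E/c):
λ₀ = hc/E₀ = 59.3226 pm → p₀ = h/λ₀ = 1.1170e-23 kg·m/s
Δλ = λ_C(1 − cos 58°) = 1.1406 pm
λ' = 60.4631 pm → p' = h/λ' = 1.0959e-23 kg·m/s

The scattered photon makes angle θ = 58° with the incident direction, so by the law of cosines:
|p⃗_e|² = p₀² + p'² − 2p₀p'cos θ
|p⃗_e|² = (1.1170e-23)² + (1.0959e-23)² − 2·1.1170e-23·1.0959e-23·cos(58°)
|p⃗_e| = 1.0730e-23 kg·m/s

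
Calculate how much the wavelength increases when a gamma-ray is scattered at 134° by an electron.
4.1118 pm

Using the Compton scattering formula:
Δλ = λ_C(1 - cos θ)

where λ_C = h/(m_e·c) ≈ 2.4263 pm is the Compton wavelength of an electron.

For θ = 134°:
cos(134°) = -0.6947
1 - cos(134°) = 1.6947

Δλ = 2.4263 × 1.6947
Δλ = 4.1118 pm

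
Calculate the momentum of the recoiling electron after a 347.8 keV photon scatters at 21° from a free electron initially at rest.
6.6750e-23 kg·m/s

The electron is initially at rest, so by conservation of momentum:
p⃗_e = p⃗₀ − p⃗'  (incident photon momentum minus scattered photon momentum)

Photon momentum magnitudes (p = h/λ = E/c):
λ₀ = hc/E₀ = 3.5648 pm → p₀ = h/λ₀ = 1.8587e-22 kg·m/s
Δλ = λ_C(1 − cos 21°) = 0.1612 pm
λ' = 3.7260 pm → p' = h/λ' = 1.7783e-22 kg·m/s

The scattered photon makes angle θ = 21° with the incident direction, so by the law of cosines:
|p⃗_e|² = p₀² + p'² − 2p₀p'cos θ
|p⃗_e|² = (1.8587e-22)² + (1.7783e-22)² − 2·1.8587e-22·1.7783e-22·cos(21°)
|p⃗_e| = 6.6750e-23 kg·m/s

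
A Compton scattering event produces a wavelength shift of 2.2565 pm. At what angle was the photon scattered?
85.99°

From the Compton formula Δλ = λ_C(1 - cos θ), we can solve for θ:

cos θ = 1 - Δλ/λ_C

Given:
- Δλ = 2.2565 pm
- λ_C = h/(m_e·c) ≈ 2.42631024 pm

cos θ = 1 - 2.2565/2.42631024
cos θ = 1 - 0.930013
cos θ = 0.069987

θ = arccos(0.069987)
θ = 85.99°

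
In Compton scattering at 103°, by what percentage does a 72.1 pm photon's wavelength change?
4.1222%

Calculate the Compton shift:
Δλ = λ_C(1 - cos(103°))
Δλ = 2.4263 × (1 - cos(103°))
Δλ = 2.4263 × 1.2250
Δλ = 2.9721 pm

Percentage change:
(Δλ/λ₀) × 100 = (2.9721/72.1) × 100
= 4.1222%

(Intermediate values are shown rounded; full precision is carried through to the final answer.)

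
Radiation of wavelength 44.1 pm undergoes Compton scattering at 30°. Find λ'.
44.4251 pm

Using the Compton formula: λ' = λ + λ_C(1 − cos θ)

For θ = 30°, cos θ = √3/2 (exact) ≈ 0.8660, so:
1 − cos 30° = 1 − (√3/2) ≈ 0.1340

Δλ = λ_C × 0.1340 = 2.4263 × 0.1340 = 0.3251 pm

λ' = 44.1 + 0.3251 = 44.4251 pm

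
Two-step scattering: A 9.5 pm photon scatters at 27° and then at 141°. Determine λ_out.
14.0764 pm

Apply Compton shift twice:

First scattering at θ₁ = 27°:
Δλ₁ = λ_C(1 - cos(27°))
Δλ₁ = 2.4263 × 0.1090
Δλ₁ = 0.2645 pm

After first scattering:
λ₁ = 9.5 + 0.2645 = 9.7645 pm

Second scattering at θ₂ = 141°:
Δλ₂ = λ_C(1 - cos(141°))
Δλ₂ = 2.4263 × 1.7771
Δλ₂ = 4.3119 pm

Final wavelength:
λ₂ = 9.7645 + 4.3119 = 14.0764 pm

Total shift: Δλ_total = 0.2645 + 4.3119 = 4.5764 pm

(Intermediate values are shown rounded; full precision is carried through to the final answer.)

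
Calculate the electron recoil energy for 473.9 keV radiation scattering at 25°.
37.8853 keV

By energy conservation: K_e = E_initial - E_final

First find the scattered photon energy:
Initial wavelength: λ = hc/E = 2.6163 pm
Compton shift: Δλ = λ_C(1 - cos(25°)) = 0.2273 pm
Final wavelength: λ' = 2.6163 + 0.2273 = 2.8436 pm
Final photon energy: E' = hc/λ' = 436.0147 keV

Electron kinetic energy:
K_e = E - E' = 473.9000 - 436.0147 = 37.8853 keV

(Intermediate values are shown rounded; full precision is carried through to the final answer.)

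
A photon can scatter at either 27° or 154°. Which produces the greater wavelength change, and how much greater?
154° produces the larger shift by a factor of 17.421

Calculate both shifts using Δλ = λ_C(1 - cos θ):

For θ₁ = 27°:
Δλ₁ = 2.4263 × (1 - cos(27°))
Δλ₁ = 2.4263 × 0.1090
Δλ₁ = 0.2645 pm

For θ₂ = 154°:
Δλ₂ = 2.4263 × (1 - cos(154°))
Δλ₂ = 2.4263 × 1.8988
Δλ₂ = 4.6071 pm

The 154° angle produces the larger shift.
Ratio: 4.6071/0.2645 = 17.421

(Intermediate values are shown rounded; full precision is carried through to the final answer.)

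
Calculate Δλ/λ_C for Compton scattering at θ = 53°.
0.3982 λ_C

The Compton shift formula is:
Δλ = λ_C(1 - cos θ)

Dividing both sides by λ_C:
Δλ/λ_C = 1 - cos θ

For θ = 53°:
Δλ/λ_C = 1 - cos(53°)
Δλ/λ_C = 1 - 0.6018
Δλ/λ_C = 0.3982

This means the shift is 0.3982 × λ_C = 0.9661 pm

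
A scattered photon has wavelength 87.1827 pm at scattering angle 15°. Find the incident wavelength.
87.1000 pm

From λ' = λ + Δλ, we have λ = λ' - Δλ

First calculate the Compton shift:
Δλ = λ_C(1 - cos θ)
Δλ = 2.4263 × (1 - cos(15°))
Δλ = 2.4263 × 0.0341
Δλ = 0.0827 pm

Initial wavelength:
λ = λ' - Δλ
λ = 87.1827 - 0.0827
λ = 87.1000 pm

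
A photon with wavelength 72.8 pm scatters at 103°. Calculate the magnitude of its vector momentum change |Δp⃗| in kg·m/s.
1.3969e-23 kg·m/s

Photon momentum magnitude is p = h/λ.

Initial momentum:
p₀ = h/λ = 6.6261e-34/7.2800e-11 = 9.1017e-24 kg·m/s

After scattering:
λ' = λ + Δλ = 72.8 + 2.9721 = 75.7721 pm
p' = h/λ' = 6.6261e-34/7.5772e-11 = 8.7447e-24 kg·m/s

Momentum is a vector; the scattered photon's direction makes angle θ = 103° with the incident direction. The magnitude of the vector change Δp⃗ = p⃗₀ − p⃗' is found from the law of cosines:
|Δp⃗|² = p₀² + p'² − 2p₀p'cos θ
|Δp⃗|² = (9.1017e-24)² + (8.7447e-24)² − 2·9.1017e-24·8.7447e-24·cos(103°)
|Δp⃗| = 1.3969e-23 kg·m/s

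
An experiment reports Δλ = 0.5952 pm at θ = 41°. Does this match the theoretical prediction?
Yes, consistent

Calculate the expected shift for θ = 41°:

Δλ_expected = λ_C(1 - cos(41°))
Δλ_expected = 2.4263 × (1 - cos(41°))
Δλ_expected = 2.4263 × 0.2453
Δλ_expected = 0.5952 pm

Given shift: 0.5952 pm
Expected shift: 0.5952 pm
Difference: 0.0000 pm

The values match. This is consistent with Compton scattering at the stated angle.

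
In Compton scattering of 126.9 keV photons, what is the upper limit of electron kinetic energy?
42.1120 keV

Maximum energy transfer occurs at θ = 180° (backscattering).

Initial photon: E₀ = 126.9 keV → λ₀ = 9.7702 pm

Maximum Compton shift (at 180°):
Δλ_max = 2λ_C = 2 × 2.4263 = 4.8526 pm

Final wavelength:
λ' = 9.7702 + 4.8526 = 14.6228 pm

Minimum photon energy (maximum energy to electron):
E'_min = hc/λ' = 84.7880 keV

Maximum electron kinetic energy:
K_max = E₀ - E'_min = 126.9000 - 84.7880 = 42.1120 keV

(Intermediate values are shown rounded; full precision is carried through to the final answer.)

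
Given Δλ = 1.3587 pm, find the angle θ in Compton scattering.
63.90°

From the Compton formula Δλ = λ_C(1 - cos θ), we can solve for θ:

cos θ = 1 - Δλ/λ_C

Given:
- Δλ = 1.3587 pm
- λ_C = h/(m_e·c) ≈ 2.42631024 pm

cos θ = 1 - 1.3587/2.42631024
cos θ = 1 - 0.559986
cos θ = 0.440014

θ = arccos(0.440014)
θ = 63.90°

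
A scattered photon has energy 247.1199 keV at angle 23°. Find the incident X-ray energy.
257.0000 keV

Convert final energy to wavelength (hc ≈ 1239.842 keV·pm):
λ' = hc/E' = 1239.842 / 247.1199 = 5.0172 pm

Calculate the Compton shift:
Δλ = λ_C(1 - cos(23°))
Δλ = 2.4263 × (1 - cos(23°))
Δλ = 0.1929 pm

Initial wavelength:
λ = λ' - Δλ = 5.0172 - 0.1929 = 4.8243 pm

Initial energy:
E = hc/λ = 1239.842 / 4.8243 = 257.0000 keV

(Intermediate values are shown rounded; full precision is carried through to the final answer.)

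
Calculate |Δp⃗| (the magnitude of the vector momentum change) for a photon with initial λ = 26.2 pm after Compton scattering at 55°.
2.2928e-23 kg·m/s

Photon momentum magnitude is p = h/λ.

Initial momentum:
p₀ = h/λ = 6.6261e-34/2.6200e-11 = 2.5290e-23 kg·m/s

After scattering:
λ' = λ + Δλ = 26.2 + 1.0346 = 27.2346 pm
p' = h/λ' = 6.6261e-34/2.7235e-11 = 2.4330e-23 kg·m/s

Momentum is a vector; the scattered photon's direction makes angle θ = 55° with the incident direction. The magnitude of the vector change Δp⃗ = p⃗₀ − p⃗' is found from the law of cosines:
|Δp⃗|² = p₀² + p'² − 2p₀p'cos θ
|Δp⃗|² = (2.5290e-23)² + (2.4330e-23)² − 2·2.5290e-23·2.4330e-23·cos(55°)
|Δp⃗| = 2.2928e-23 kg·m/s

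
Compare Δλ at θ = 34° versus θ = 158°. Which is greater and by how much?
158° produces the larger shift by a factor of 11.273

Calculate both shifts using Δλ = λ_C(1 - cos θ):

For θ₁ = 34°:
Δλ₁ = 2.4263 × (1 - cos(34°))
Δλ₁ = 2.4263 × 0.1710
Δλ₁ = 0.4148 pm

For θ₂ = 158°:
Δλ₂ = 2.4263 × (1 - cos(158°))
Δλ₂ = 2.4263 × 1.9272
Δλ₂ = 4.6759 pm

The 158° angle produces the larger shift.
Ratio: 4.6759/0.4148 = 11.273

(Intermediate values are shown rounded; full precision is carried through to the final answer.)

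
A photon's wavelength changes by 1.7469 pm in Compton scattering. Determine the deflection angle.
73.74°

From the Compton formula Δλ = λ_C(1 - cos θ), we can solve for θ:

cos θ = 1 - Δλ/λ_C

Given:
- Δλ = 1.7469 pm
- λ_C = h/(m_e·c) ≈ 2.42631024 pm

cos θ = 1 - 1.7469/2.42631024
cos θ = 1 - 0.719982
cos θ = 0.280018

θ = arccos(0.280018)
θ = 73.74°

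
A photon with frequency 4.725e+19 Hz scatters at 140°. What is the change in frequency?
1.905e+19 Hz (decrease)

Convert frequency to wavelength (c = 299792458 m/s):
λ₀ = c/f₀ = 299792458/4.725e+19 = 6.3448139e-12 m = 6.3448 pm

Calculate Compton shift:
Δλ = λ_C(1 - cos(140°)) = 4.2850 pm

Final wavelength:
λ' = λ₀ + Δλ = 6.3448 + 4.2850 = 10.6298 pm

Final frequency:
f' = c/λ' = 299792458/1.0629786e-11 = 2.8203058e+19 Hz

Frequency shift (decrease):
Δf = f₀ - f' = 4.725e+19 - 2.8203058e+19 = 1.905e+19 Hz

(Intermediate values are shown rounded; full precision is carried through to the final answer.)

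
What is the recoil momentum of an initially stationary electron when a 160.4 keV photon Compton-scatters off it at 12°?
1.7869e-23 kg·m/s

The electron is initially at rest, so by conservation of momentum:
p⃗_e = p⃗₀ − p⃗'  (incident photon momentum minus scattered photon momentum)

Photon momentum magnitudes (p = h/λ = E/c):
λ₀ = hc/E₀ = 7.7297 pm → p₀ = h/λ₀ = 8.5722e-23 kg·m/s
Δλ = λ_C(1 − cos 12°) = 0.0530 pm
λ' = 7.7827 pm → p' = h/λ' = 8.5138e-23 kg·m/s

The scattered photon makes angle θ = 12° with the incident direction, so by the law of cosines:
|p⃗_e|² = p₀² + p'² − 2p₀p'cos θ
|p⃗_e|² = (8.5722e-23)² + (8.5138e-23)² − 2·8.5722e-23·8.5138e-23·cos(12°)
|p⃗_e| = 1.7869e-23 kg·m/s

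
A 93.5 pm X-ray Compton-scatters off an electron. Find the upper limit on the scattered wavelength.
98.3526 pm (at θ = 180°)

The Compton shift is Δλ = λ_C(1 − cos θ).

Since cos θ ranges from −1 to 1, the factor (1 − cos θ) ranges from 0 to 2; the maximum shift occurs at θ = 180° (backscattering):
Δλ_max = 2λ_C = 2 × 2.4263 pm = 4.8526 pm

Maximum scattered wavelength:
λ'_max = λ₀ + Δλ_max = 93.5 + 4.8526 = 98.3526 pm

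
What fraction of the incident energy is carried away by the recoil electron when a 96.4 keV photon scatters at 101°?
0.1834 (or 18.34%)

Calculate initial and final photon energies:

Initial: E₀ = 96.4 keV → λ₀ = 12.8614 pm
Compton shift: Δλ = 2.8893 pm
Final wavelength: λ' = 15.7507 pm
Final energy: E' = 78.7166 keV

Fractional energy loss:
(E₀ - E')/E₀ = (96.4000 - 78.7166)/96.4000
= 17.6834/96.4000
= 0.1834
= 18.34%

(Intermediate values are shown rounded; full precision is carried through to the final answer.)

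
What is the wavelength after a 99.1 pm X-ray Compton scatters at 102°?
102.0308 pm

Using the Compton scattering formula:
λ' = λ + Δλ = λ + λ_C(1 - cos θ)

Given:
- Initial wavelength λ = 99.1 pm
- Scattering angle θ = 102°
- Compton wavelength λ_C ≈ 2.4263 pm

Calculate the shift:
Δλ = 2.4263 × (1 - cos(102°))
Δλ = 2.4263 × 1.2079
Δλ = 2.9308 pm

Final wavelength:
λ' = 99.1 + 2.9308 = 102.0308 pm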